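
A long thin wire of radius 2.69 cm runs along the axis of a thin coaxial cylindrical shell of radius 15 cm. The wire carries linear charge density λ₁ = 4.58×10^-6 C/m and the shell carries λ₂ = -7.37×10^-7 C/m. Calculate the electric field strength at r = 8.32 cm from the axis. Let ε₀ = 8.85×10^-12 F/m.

|E| ≈ 9.90×10^5 N/C

Choose a coaxial cylinder of radius r = 8.32 cm (arbitrary length L) as the Gaussian surface (between the conductors, 2.69 cm < r < 15 cm).
The shell at 15 cm lies outside the Gaussian surface, so λ_enc = λ₁ = 4.58×10^-6 C/m.
By Gauss's law (flux through the curved wall only), E·2πrL = λ_enc L/ε₀.
E = |λ_enc|/(2πε₀r) = (4.58×10^-6)/(2π·8.85×10^-12·0.0832) = 9.90×10^5 N/C.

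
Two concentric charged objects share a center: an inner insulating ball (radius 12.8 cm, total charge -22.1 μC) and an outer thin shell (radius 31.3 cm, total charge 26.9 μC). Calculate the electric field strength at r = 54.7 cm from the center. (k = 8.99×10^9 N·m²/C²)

E ≈ 1.44×10^5 N/C

Use a concentric Gaussian sphere at r = 54.7 cm (r > 31.3 cm, enclosing both).
Q_enc = (-22.1 μC) + (26.9 μC) = 4.80e-6 C.
Applying ∮E·dA = Q_enc/ε₀ with Φ = E(4πr²):
E = k|Q_enc|/r² = (8.99×10^9)(4.80e-6)/(0.547)² = 1.44×10^5 N/C.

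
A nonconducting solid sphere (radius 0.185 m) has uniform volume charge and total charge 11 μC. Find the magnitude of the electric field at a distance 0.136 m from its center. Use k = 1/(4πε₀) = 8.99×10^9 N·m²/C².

Take a concentric spherical Gaussian surface of radius r = 0.136 m (r < R).
Only the charge within r is enclosed: Q_enc = Q·(r/R)³ = (11 μC)·(0.136 m/0.185 m)³ = 4.37×10^-6 C.
Since E is radial and uniform over the Gaussian sphere, Φ = E·4πr² = Q_enc/ε₀.
E = k|Q_enc|/r² = (8.99×10^9)(4.37×10^-6)/(0.136)² = 2.12×10^6 N/C.

|E| = 2.12×10^6 N/C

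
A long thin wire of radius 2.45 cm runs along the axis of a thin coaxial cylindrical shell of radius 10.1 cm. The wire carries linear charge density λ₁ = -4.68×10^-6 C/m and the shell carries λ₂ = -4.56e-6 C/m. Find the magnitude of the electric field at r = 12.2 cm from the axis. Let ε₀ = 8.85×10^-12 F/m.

Take a coaxial cylindrical Gaussian surface of radius r = 12.2 cm and length L (r > 10.1 cm, enclosing both).
λ_enc = λ₁ + λ₂ = (-4.68e-6) + (-4.56×10^-6) = -9.24×10^-6 C/m.
By Gauss's law (flux through the curved wall only), E·2πrL = λ_enc L/ε₀.
E = |λ_enc|/(2πε₀r) = (9.24×10^-6)/(2π·8.85×10^-12·0.122) = 1.36×10^6 N/C.

|E| = 1.36e6 V/m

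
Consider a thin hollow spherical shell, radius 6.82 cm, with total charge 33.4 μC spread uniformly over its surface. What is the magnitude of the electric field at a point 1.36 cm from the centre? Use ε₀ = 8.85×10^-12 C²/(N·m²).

|E| = 0 V/m

Take a concentric spherical Gaussian surface of radius r = 1.36 cm (inside the shell, r < 6.82 cm).
No charge lies within this surface, so Q_enc = 0 and Gauss's law gives E·4πr² = 0 ⇒ E = 0.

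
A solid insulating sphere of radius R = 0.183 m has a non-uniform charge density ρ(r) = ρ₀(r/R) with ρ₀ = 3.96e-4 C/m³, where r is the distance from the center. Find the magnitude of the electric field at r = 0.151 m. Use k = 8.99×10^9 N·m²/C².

Take a concentric spherical Gaussian surface of radius r = 0.151 m (r < R).
Integrate the density: Q_enc = 4π ∫₀^r ρ₀(r'/R)^1 r'² dr' = 4πρ₀ r^4/(4·R) = 3.534×10^-6 C.
Since E is radial and uniform over the Gaussian sphere, Φ = E·4πr² = Q_enc/ε₀.
E = k|Q_enc|/r² = (8.99×10^9)(3.534×10^-6)/(0.151)² = 1.39e6 N/C.

E ≈ 1.39e6 V/m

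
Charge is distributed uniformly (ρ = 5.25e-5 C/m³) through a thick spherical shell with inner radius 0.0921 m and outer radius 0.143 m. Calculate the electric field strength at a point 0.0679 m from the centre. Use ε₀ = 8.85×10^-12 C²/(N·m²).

E = 0 (no enclosed charge)

Symmetry ⇒ E = E(r) r̂. Gaussian sphere of radius r = 0.0679 m (r < 0.0921 m, inside the empty cavity).
Q_enc = 0 (all charge lies at larger r); Gauss's law gives E = 0.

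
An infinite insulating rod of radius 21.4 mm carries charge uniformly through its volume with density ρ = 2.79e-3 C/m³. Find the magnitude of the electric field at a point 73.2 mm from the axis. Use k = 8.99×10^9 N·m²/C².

E ≈ 9.86×10^5 V/m

By cylindrical symmetry E is radial; use a coaxial Gaussian cylinder of radius 73.2 mm and length L (r > 21.4 mm, full cross-section enclosed).
λ_enc = ρ·πR² = (2.79e-3)π(0.0214)² = 4.014×10^-6 C/m.
Gauss's law: E·2πrL = λ_enc L/ε₀.
E = 2k|λ_enc|/r = 2(8.99×10^9)(4.014e-6)/(0.0732) = 9.86e5 N/C.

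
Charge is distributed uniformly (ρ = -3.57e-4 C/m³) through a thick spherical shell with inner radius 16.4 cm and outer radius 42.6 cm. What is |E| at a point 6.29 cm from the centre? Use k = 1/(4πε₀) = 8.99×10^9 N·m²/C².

E = 0

Take a concentric spherical Gaussian surface of radius r = 6.29 cm (r < 16.4 cm, inside the empty cavity).
Q_enc = 0 (all charge lies at larger r); Gauss's law gives E = 0.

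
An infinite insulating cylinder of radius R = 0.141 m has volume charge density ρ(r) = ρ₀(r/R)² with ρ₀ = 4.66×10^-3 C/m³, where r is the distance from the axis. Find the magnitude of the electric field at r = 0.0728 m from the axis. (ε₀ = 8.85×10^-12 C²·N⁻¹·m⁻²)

Take a coaxial cylindrical Gaussian surface of radius r = 0.0728 m and length L (r < R).
Integrating ρ over the cross-section to radius r: λ_enc = (2πρ₀/R²) ∫₀^r r'^3 dr' = 2πρ₀ r^4/(4·R²) = 1.034×10^-5 C/m.
Since E is radial and uniform over the curved surface, Φ = E·2πrL = Q_enc/ε₀ = λ_enc L/ε₀.
E = |λ_enc|/(2πε₀r) = (1.034e-5)/(2π·8.85×10^-12·0.0728) = 2.55e6 N/C.

E ≈ 2.55×10^6 N/C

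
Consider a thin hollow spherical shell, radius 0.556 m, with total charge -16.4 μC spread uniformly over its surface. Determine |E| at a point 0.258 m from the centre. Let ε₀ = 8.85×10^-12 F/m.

E = 0

By spherical symmetry E is radial; choose a Gaussian sphere of radius r = 0.258 m (inside the shell, r < 0.556 m).
No charge lies within this surface, so Q_enc = 0 and Gauss's law gives E·4πr² = 0 ⇒ E = 0.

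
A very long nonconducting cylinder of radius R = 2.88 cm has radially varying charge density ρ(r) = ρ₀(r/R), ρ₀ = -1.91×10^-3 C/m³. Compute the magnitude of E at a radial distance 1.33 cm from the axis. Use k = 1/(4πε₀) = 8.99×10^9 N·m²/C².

Take a coaxial cylindrical Gaussian surface of radius r = 1.33 cm and length L (r < R).
Integrating ρ over the cross-section to radius r: λ_enc = (2πρ₀/R) ∫₀^r r'^2 dr' = 2πρ₀ r^3/(3·R) = -3.268×10^-7 C/m.
By Gauss's law (flux through the curved wall only), E·2πrL = λ_enc L/ε₀.
E = 2k|λ_enc|/r = 2(8.99×10^9)(3.268e-7)/(0.0133) = 4.42×10^5 N/C.

E = 4.42×10^5 N/C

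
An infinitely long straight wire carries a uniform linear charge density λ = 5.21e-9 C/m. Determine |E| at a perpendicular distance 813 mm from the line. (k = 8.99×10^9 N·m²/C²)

Take a coaxial cylindrical Gaussian surface of radius r = 813 mm and length L.
Q_enc = λL, so λ_enc = 5.21×10^-9 C/m.
Applying ∮E·dA = Q_enc/ε₀ with the end caps contributing no flux:
E = 2k|λ_enc|/r = 2(8.99×10^9)(5.21×10^-9)/(0.813) = 115 N/C.

|E| = 115 V/m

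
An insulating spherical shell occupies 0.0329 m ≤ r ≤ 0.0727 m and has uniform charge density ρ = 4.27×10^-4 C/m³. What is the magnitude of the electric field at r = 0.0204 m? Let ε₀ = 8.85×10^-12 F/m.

Use a concentric Gaussian sphere at r = 0.0204 m (r < 0.0329 m, inside the empty cavity).
No charge is enclosed, so by Gauss's law E·4πr² = 0 ⇒ E = 0.

E = 0 (no enclosed charge)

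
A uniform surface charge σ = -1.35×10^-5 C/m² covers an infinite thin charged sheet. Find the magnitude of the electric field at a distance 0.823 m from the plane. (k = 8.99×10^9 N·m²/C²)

Choose a cylindrical pillbox piercing the sheet, end faces (area A) parallel to it.
Only the two end caps contribute flux: Φ = 2EA. With Q_enc = σA, Gauss's law gives E = |σ|/(2ε₀).
E = 2πk|σ| = 2π(8.99×10^9)(1.35×10^-5) = 7.63×10^5 N/C.

|E| = 7.63×10^5 N/C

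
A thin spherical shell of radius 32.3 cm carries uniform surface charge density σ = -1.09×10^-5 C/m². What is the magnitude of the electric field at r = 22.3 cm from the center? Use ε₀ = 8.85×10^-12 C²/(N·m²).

By spherical symmetry E is radial; choose a Gaussian sphere of radius r = 22.3 cm (inside the shell, r < 32.3 cm).
No charge lies within this surface, so Q_enc = 0 and Gauss's law gives E·4πr² = 0 ⇒ E = 0.

E = 0 (no enclosed charge)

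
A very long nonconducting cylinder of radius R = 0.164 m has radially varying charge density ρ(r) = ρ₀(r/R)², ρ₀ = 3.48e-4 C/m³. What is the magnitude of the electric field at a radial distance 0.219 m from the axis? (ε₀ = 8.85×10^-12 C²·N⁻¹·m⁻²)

By cylindrical symmetry E is radial; use a coaxial Gaussian cylinder of radius 0.219 m and length L (r > R, full charge per length enclosed).
λ_enc = 2π ∫₀^R ρ₀(r'/R)^2 r' dr' = 2πρ₀R²/4 = 1.47e-5 C/m.
Applying ∮E·dA = Q_enc/ε₀ with the end caps contributing no flux:
E = |λ_enc|/(2πε₀r) = (1.47×10^-5)/(2π·8.85×10^-12·0.219) = 1.21×10^6 N/C.

E = 1.21e6 N/C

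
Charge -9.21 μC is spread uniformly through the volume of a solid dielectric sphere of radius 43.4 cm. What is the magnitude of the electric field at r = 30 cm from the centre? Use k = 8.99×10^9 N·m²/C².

Use a concentric Gaussian sphere at r = 30 cm (r < R).
For a uniform sphere the enclosed fraction is (r/R)³, so Q_enc = (-9.21 μC)(0.3/0.434)³ = -3.042×10^-6 C.
Since E is radial and uniform over the Gaussian sphere, Φ = E·4πr² = Q_enc/ε₀.
E = k|Q_enc|/r² = (8.99×10^9)(3.042×10^-6)/(0.3)² = 3.04×10^5 N/C.

|E| ≈ 3.04e5 V/m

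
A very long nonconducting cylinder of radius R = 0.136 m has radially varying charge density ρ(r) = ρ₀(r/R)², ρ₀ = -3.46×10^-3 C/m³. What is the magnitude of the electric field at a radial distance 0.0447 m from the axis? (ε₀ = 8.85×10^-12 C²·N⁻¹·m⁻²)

Choose a coaxial cylinder of radius r = 0.0447 m (arbitrary length L) as the Gaussian surface (r < R).
Integrating ρ over the cross-section to radius r: λ_enc = (2πρ₀/R²) ∫₀^r r'^3 dr' = 2πρ₀ r^4/(4·R²) = -1.173×10^-6 C/m.
Since E is radial and uniform over the curved surface, Φ = E·2πrL = Q_enc/ε₀ = λ_enc L/ε₀.
E = |λ_enc|/(2πε₀r) = (1.173×10^-6)/(2π·8.85×10^-12·0.0447) = 4.72×10^5 N/C.

E = 4.72×10^5 N/C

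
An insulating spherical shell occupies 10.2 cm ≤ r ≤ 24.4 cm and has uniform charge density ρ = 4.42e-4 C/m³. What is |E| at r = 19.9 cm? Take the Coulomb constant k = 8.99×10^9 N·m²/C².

|E| ≈ 2.87e6 N/C

Use a concentric Gaussian sphere at r = 19.9 cm (within the shell material, 10.2 cm < r < 24.4 cm).
Enclosed charge is the volume from a to r: Q_enc = (4π/3)ρ(r³ − a³) = 1.263×10^-5 C.
Gauss's law: E·4πr² = Q_enc/ε₀.
E = k|Q_enc|/r² = (8.99×10^9)(1.263×10^-5)/(0.199)² = 2.87×10^6 N/C.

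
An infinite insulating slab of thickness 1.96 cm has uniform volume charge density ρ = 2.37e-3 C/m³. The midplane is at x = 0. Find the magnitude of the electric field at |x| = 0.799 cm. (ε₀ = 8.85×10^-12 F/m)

E ≈ 2.14×10^6 V/m

By symmetry E is perpendicular to the slab. A Gaussian pillbox from −0.799 cm to +0.799 cm (face area A) lies entirely within the slab.
Q_enc = ρ·(2x)·A and flux = 2EA, so 2EA = 2ρxA/ε₀ ⇒ E = |ρ|x/ε₀.
E = (2.37×10^-3)(0.00799)/(8.85×10^-12) = 2.14×10^6 N/C.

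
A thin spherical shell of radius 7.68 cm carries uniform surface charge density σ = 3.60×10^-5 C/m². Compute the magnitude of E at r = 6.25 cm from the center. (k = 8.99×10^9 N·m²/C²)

|E| = 0 V/m

Take a concentric spherical Gaussian surface of radius r = 6.25 cm (inside the shell, r < 7.68 cm).
All the charge is outside the Gaussian surface: Q_enc = 0, hence E = 0 everywhere inside the shell.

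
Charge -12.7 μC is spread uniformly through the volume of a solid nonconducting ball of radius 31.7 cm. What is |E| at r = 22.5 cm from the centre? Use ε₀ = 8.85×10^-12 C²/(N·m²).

Symmetry ⇒ E = E(r) r̂. Gaussian sphere of radius r = 22.5 cm (r < R).
Only the charge within r is enclosed: Q_enc = Q·(r/R)³ = (-12.7 μC)·(22.5 cm/31.7 cm)³ = -4.541×10^-6 C.
By Gauss's law, ∮E·dA = E·4πr² = Q_enc/ε₀.
E = |Q_enc|/(4πε₀r²) = (4.541×10^-6)/(4π·8.85×10^-12·(0.225)²) = 8.07e5 N/C.

8.07×10^5 N/C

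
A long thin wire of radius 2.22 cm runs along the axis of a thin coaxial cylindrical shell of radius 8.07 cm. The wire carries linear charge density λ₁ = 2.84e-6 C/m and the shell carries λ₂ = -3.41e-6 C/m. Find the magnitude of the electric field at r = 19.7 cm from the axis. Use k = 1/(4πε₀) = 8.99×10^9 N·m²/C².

Choose a coaxial cylinder of radius r = 19.7 cm (arbitrary length L) as the Gaussian surface (r > 8.07 cm, enclosing both).
λ_enc = λ₁ + λ₂ = (2.84e-6) + (-3.41×10^-6) = -5.70×10^-7 C/m.
By Gauss's law (flux through the curved wall only), E·2πrL = λ_enc L/ε₀.
E = 2k|λ_enc|/r = 2(8.99×10^9)(5.70×10^-7)/(0.197) = 5.20×10^4 N/C.

E = 5.20×10^4 N/C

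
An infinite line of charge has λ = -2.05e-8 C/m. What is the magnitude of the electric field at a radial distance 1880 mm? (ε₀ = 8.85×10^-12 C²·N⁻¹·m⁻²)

Coaxial Gaussian cylinder, radius r = 1880 mm, length L.
Q_enc = λL, so λ_enc = -2.05e-8 C/m.
Applying ∮E·dA = Q_enc/ε₀ with the end caps contributing no flux:
E = |λ_enc|/(2πε₀r) = (2.05×10^-8)/(2π·8.85×10^-12·1.88) = 196 N/C.

|E| = 196 V/m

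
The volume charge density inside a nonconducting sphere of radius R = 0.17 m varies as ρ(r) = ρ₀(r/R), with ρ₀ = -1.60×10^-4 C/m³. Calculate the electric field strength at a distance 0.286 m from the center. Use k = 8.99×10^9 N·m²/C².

|E| ≈ 2.71e5 N/C

Symmetry ⇒ E = E(r) r̂. Gaussian sphere of radius r = 0.286 m (r > R, all charge enclosed).
Q_enc = 4π ∫₀^R ρ₀(r'/R)^1 r'² dr' = 4πρ₀R³/4 = -2.47e-6 C.
By Gauss's law, ∮E·dA = E·4πr² = Q_enc/ε₀.
E = k|Q_enc|/r² = (8.99×10^9)(2.47×10^-6)/(0.286)² = 2.71×10^5 N/C.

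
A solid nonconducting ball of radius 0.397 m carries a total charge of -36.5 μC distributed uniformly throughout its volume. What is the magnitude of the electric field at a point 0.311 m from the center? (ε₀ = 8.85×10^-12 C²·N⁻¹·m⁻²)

1.63e6 N/C

Take a concentric spherical Gaussian surface of radius r = 0.311 m (r < R).
For a uniform sphere the enclosed fraction is (r/R)³, so Q_enc = (-36.5 μC)(0.311/0.397)³ = -1.755×10^-5 C.
Gauss's law: E·4πr² = Q_enc/ε₀.
E = |Q_enc|/(4πε₀r²) = (1.755×10^-5)/(4π·8.85×10^-12·(0.311)²) = 1.63e6 N/C.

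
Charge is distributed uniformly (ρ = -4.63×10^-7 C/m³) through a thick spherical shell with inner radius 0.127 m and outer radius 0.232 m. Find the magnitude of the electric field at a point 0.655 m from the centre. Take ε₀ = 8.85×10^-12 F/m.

|E| = 424 N/C

Take a concentric spherical Gaussian surface of radius r = 0.655 m (r > 0.232 m, enclosing the whole shell).
Q_enc = ρ·(4π/3)(b³ − a³) = (-4.63e-7)·(4π/3)·((0.232)³ − (0.127)³) = -2.025e-8 C.
Since E is radial and uniform over the Gaussian sphere, Φ = E·4πr² = Q_enc/ε₀.
E = |Q_enc|/(4πε₀r²) = (2.025×10^-8)/(4π·8.85×10^-12·(0.655)²) = 424 N/C.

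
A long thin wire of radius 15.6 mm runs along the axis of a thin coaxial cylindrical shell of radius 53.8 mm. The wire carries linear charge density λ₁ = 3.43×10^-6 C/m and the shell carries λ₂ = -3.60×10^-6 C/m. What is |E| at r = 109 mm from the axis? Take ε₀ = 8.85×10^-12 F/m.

Take a coaxial cylindrical Gaussian surface of radius r = 109 mm and length L (r > 53.8 mm, enclosing both).
λ_enc = λ₁ + λ₂ = (3.43×10^-6) + (-3.60e-6) = -1.70×10^-7 C/m.
Gauss's law: E·2πrL = λ_enc L/ε₀.
E = |λ_enc|/(2πε₀r) = (1.70×10^-7)/(2π·8.85×10^-12·0.109) = 2.80×10^4 N/C.

|E| = 2.80×10^4 V/m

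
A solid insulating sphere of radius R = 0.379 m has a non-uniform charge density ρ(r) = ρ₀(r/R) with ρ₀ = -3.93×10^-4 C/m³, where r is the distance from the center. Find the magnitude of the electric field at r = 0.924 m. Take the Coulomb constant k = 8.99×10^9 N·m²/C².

By spherical symmetry E is radial; choose a Gaussian sphere of radius r = 0.924 m (r > R, all charge enclosed).
Q_enc = 4π ∫₀^R ρ₀(r'/R)^1 r'² dr' = 4πρ₀R³/4 = -6.721×10^-5 C.
Gauss's law: E·4πr² = Q_enc/ε₀.
E = k|Q_enc|/r² = (8.99×10^9)(6.721×10^-5)/(0.924)² = 7.08×10^5 N/C.

|E| = 7.08e5 N/C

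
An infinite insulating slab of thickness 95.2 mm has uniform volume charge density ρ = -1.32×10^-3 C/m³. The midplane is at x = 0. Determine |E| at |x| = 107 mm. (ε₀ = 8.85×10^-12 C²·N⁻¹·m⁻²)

The point |x| = 107 mm lies outside the slab (half-thickness 0.0476 m). A symmetric pillbox spanning the full slab encloses Q_enc = ρ·d·A.
Flux = 2EA ⇒ E = |ρ|d/(2ε₀), independent of distance outside.
E = (1.32e-3)(0.0952)/(2·8.85×10^-12) = 7.10×10^6 N/C.

|E| ≈ 7.10e6 V/m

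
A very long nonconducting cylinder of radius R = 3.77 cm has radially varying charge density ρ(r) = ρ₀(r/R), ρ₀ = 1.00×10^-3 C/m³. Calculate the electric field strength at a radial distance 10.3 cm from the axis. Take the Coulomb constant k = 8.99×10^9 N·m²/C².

E ≈ 5.20×10^5 N/C

By cylindrical symmetry E is radial; use a coaxial Gaussian cylinder of radius 10.3 cm and length L (r > R, full charge per length enclosed).
λ_enc = 2π ∫₀^R ρ₀(r'/R)^1 r' dr' = 2πρ₀R²/3 = 2.977e-6 C/m.
By Gauss's law (flux through the curved wall only), E·2πrL = λ_enc L/ε₀.
E = 2k|λ_enc|/r = 2(8.99×10^9)(2.977e-6)/(0.103) = 5.20e5 N/C.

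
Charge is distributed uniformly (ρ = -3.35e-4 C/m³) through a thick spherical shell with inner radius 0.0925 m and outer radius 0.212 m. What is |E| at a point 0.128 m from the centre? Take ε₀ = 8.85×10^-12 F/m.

1.01×10^6 N/C

Take a concentric spherical Gaussian surface of radius r = 0.128 m (within the shell material, 0.0925 m < r < 0.212 m).
Enclosed charge is the volume from a to r: Q_enc = (4π/3)ρ(r³ − a³) = -1.832e-6 C.
By Gauss's law, ∮E·dA = E·4πr² = Q_enc/ε₀.
E = |Q_enc|/(4πε₀r²) = (1.832×10^-6)/(4π·8.85×10^-12·(0.128)²) = 1.01e6 N/C.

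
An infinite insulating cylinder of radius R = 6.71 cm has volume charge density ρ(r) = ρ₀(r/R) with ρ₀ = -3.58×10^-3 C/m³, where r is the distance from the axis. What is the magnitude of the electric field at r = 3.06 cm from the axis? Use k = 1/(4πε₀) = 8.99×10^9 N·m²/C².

Take a coaxial cylindrical Gaussian surface of radius r = 3.06 cm and length L (r < R).
Integrating ρ over the cross-section to radius r: λ_enc = (2πρ₀/R) ∫₀^r r'^2 dr' = 2πρ₀ r^3/(3·R) = -3.202×10^-6 C/m.
Applying ∮E·dA = Q_enc/ε₀ with the end caps contributing no flux:
E = 2k|λ_enc|/r = 2(8.99×10^9)(3.202×10^-6)/(0.0306) = 1.88e6 N/C.

E ≈ 1.88×10^6 N/C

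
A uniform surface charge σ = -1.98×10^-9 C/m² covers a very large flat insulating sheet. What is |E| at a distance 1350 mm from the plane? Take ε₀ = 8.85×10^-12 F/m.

Choose a cylindrical pillbox piercing the sheet, end faces (area A) parallel to it.
Flux Φ = 2EA and Q_enc = σA, so 2EA = σA/ε₀ ⇒ E = |σ|/(2ε₀), independent of distance.
E = |σ|/(2ε₀) = (1.98×10^-9)/(2·8.85×10^-12) = 112 N/C.

E = 112 V/m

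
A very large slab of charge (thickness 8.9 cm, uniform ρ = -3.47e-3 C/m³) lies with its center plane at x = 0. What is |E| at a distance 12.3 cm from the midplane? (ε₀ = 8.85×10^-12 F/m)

E = 1.74×10^7 N/C

The point |x| = 12.3 cm lies outside the slab (half-thickness 0.0445 m). A symmetric pillbox spanning the full slab encloses Q_enc = ρ·d·A.
Flux = 2EA ⇒ E = |ρ|d/(2ε₀), independent of distance outside.
E = (3.47×10^-3)(0.089)/(2·8.85×10^-12) = 1.74×10^7 N/C.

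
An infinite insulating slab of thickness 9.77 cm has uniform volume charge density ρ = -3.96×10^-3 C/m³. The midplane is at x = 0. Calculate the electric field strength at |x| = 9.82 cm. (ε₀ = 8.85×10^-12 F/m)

|E| ≈ 2.19e7 N/C

The point |x| = 9.82 cm lies outside the slab (half-thickness 0.04885 m). A symmetric pillbox spanning the full slab encloses Q_enc = ρ·d·A.
Flux = 2EA ⇒ E = |ρ|d/(2ε₀), independent of distance outside.
E = (3.96×10^-3)(0.0977)/(2·8.85×10^-12) = 2.19×10^7 N/C.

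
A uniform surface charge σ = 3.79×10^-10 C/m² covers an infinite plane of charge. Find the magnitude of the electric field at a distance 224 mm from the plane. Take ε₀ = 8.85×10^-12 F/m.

21.4 N/C

By planar symmetry E is perpendicular to the sheet and uniform; use a Gaussian pillbox with flat faces of area A on each side of the sheet.
Only the two end caps contribute flux: Φ = 2EA. With Q_enc = σA, Gauss's law gives E = |σ|/(2ε₀).
E = |σ|/(2ε₀) = (3.79×10^-10)/(2·8.85×10^-12) = 21.4 N/C.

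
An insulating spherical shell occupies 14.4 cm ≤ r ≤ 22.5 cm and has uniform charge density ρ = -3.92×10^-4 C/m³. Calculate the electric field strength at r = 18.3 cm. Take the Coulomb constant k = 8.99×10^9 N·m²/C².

Take a concentric spherical Gaussian surface of radius r = 18.3 cm (within the shell material, 14.4 cm < r < 22.5 cm).
Enclosed charge is the volume from a to r: Q_enc = (4π/3)ρ(r³ − a³) = -5.16e-6 C.
Gauss's law: E·4πr² = Q_enc/ε₀.
E = k|Q_enc|/r² = (8.99×10^9)(5.16×10^-6)/(0.183)² = 1.39e6 N/C.

1.39×10^6 N/C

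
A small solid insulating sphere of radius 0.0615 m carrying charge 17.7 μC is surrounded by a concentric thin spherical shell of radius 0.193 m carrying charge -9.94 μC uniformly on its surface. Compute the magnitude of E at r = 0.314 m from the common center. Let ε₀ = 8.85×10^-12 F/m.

|E| ≈ 7.08×10^5 N/C

Use a concentric Gaussian sphere at r = 0.314 m (r > 0.193 m, enclosing both).
Q_enc = (17.7 μC) + (-9.94 μC) = 7.76×10^-6 C.
Gauss's law: E·4πr² = Q_enc/ε₀.
E = |Q_enc|/(4πε₀r²) = (7.76×10^-6)/(4π·8.85×10^-12·(0.314)²) = 7.08×10^5 N/C.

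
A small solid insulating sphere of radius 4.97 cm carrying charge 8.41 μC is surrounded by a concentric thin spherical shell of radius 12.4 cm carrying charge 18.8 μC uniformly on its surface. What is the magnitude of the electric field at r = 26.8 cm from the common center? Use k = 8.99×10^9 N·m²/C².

Use a concentric Gaussian sphere at r = 26.8 cm (r > 12.4 cm, enclosing both).
Q_enc = (8.41 μC) + (18.8 μC) = 2.721×10^-5 C.
By Gauss's law, ∮E·dA = E·4πr² = Q_enc/ε₀.
E = k|Q_enc|/r² = (8.99×10^9)(2.721×10^-5)/(0.268)² = 3.41e6 N/C.

|E| = 3.41×10^6 V/m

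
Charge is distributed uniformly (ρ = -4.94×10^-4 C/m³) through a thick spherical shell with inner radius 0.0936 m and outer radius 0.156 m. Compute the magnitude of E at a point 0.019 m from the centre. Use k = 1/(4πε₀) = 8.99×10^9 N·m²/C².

Use a concentric Gaussian sphere at r = 0.019 m (r < 0.0936 m, inside the empty cavity).
Q_enc = 0 (all charge lies at larger r); Gauss's law gives E = 0.

E = 0 (no enclosed charge)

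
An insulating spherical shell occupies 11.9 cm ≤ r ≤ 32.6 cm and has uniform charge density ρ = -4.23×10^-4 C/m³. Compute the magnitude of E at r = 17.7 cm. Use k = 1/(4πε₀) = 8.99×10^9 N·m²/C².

Symmetry ⇒ E = E(r) r̂. Gaussian sphere of radius r = 17.7 cm (within the shell material, 11.9 cm < r < 32.6 cm).
Enclosed charge is the volume from a to r: Q_enc = (4π/3)ρ(r³ − a³) = -6.84e-6 C.
Gauss's law: E·4πr² = Q_enc/ε₀.
E = k|Q_enc|/r² = (8.99×10^9)(6.84×10^-6)/(0.177)² = 1.96e6 N/C.

1.96e6 V/m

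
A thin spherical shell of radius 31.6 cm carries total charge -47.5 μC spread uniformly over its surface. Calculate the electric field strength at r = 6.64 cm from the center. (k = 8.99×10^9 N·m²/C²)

Symmetry ⇒ E = E(r) r̂. Gaussian sphere of radius r = 6.64 cm (inside the shell, r < 31.6 cm).
All the charge is outside the Gaussian surface: Q_enc = 0, hence E = 0 everywhere inside the shell.

E = 0 (no enclosed charge)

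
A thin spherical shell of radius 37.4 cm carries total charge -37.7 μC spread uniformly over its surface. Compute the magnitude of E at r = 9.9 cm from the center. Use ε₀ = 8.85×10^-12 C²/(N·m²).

|E| = 0 N/C

Symmetry ⇒ E = E(r) r̂. Gaussian sphere of radius r = 9.9 cm (inside the shell, r < 37.4 cm).
No charge lies within this surface, so Q_enc = 0 and Gauss's law gives E·4πr² = 0 ⇒ E = 0.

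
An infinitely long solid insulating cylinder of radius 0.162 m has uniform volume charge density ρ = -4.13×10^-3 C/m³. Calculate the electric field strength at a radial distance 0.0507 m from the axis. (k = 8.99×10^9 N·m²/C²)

|E| = 1.18e7 N/C

By cylindrical symmetry E is radial; use a coaxial Gaussian cylinder of radius 0.0507 m and length L (r < R).
Enclosed charge per unit length: λ_enc = ρ·πr² = (-4.13e-3)π(0.0507)² = -3.335×10^-5 C/m.
Applying ∮E·dA = Q_enc/ε₀ with the end caps contributing no flux:
E = 2k|λ_enc|/r = 2(8.99×10^9)(3.335×10^-5)/(0.0507) = 1.18×10^7 N/C.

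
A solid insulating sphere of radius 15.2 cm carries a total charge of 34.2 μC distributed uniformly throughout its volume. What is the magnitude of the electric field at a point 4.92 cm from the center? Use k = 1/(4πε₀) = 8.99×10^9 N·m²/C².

By spherical symmetry E is radial; choose a Gaussian sphere of radius r = 4.92 cm (r < R).
For a uniform sphere the enclosed fraction is (r/R)³, so Q_enc = (34.2 μC)(0.0492/0.152)³ = 1.16×10^-6 C.
Gauss's law: E·4πr² = Q_enc/ε₀.
E = k|Q_enc|/r² = (8.99×10^9)(1.16e-6)/(0.0492)² = 4.31×10^6 N/C.

E ≈ 4.31e6 V/m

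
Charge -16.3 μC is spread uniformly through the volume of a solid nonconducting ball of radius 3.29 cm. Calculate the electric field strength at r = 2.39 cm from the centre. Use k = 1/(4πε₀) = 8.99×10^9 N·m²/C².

|E| = 9.83×10^7 V/m

By spherical symmetry E is radial; choose a Gaussian sphere of radius r = 2.39 cm (r < R).
Only the charge within r is enclosed: Q_enc = Q·(r/R)³ = (-16.3 μC)·(2.39 cm/3.29 cm)³ = -6.249e-6 C.
Since E is radial and uniform over the Gaussian sphere, Φ = E·4πr² = Q_enc/ε₀.
E = k|Q_enc|/r² = (8.99×10^9)(6.249×10^-6)/(0.0239)² = 9.83×10^7 N/C.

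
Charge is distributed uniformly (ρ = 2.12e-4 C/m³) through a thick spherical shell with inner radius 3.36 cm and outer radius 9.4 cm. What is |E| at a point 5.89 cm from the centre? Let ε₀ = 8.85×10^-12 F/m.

E ≈ 3.83×10^5 V/m

By spherical symmetry E is radial; choose a Gaussian sphere of radius r = 5.89 cm (within the shell material, 3.36 cm < r < 9.4 cm).
Enclosed charge is the volume from a to r: Q_enc = (4π/3)ρ(r³ − a³) = 1.478e-7 C.
Applying ∮E·dA = Q_enc/ε₀ with Φ = E(4πr²):
E = |Q_enc|/(4πε₀r²) = (1.478e-7)/(4π·8.85×10^-12·(0.0589)²) = 3.83×10^5 N/C.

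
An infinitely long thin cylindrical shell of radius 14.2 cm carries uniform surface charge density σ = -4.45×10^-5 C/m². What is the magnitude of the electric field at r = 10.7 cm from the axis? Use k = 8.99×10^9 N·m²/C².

Take a coaxial cylindrical Gaussian surface of radius r = 10.7 cm and length L (r < 14.2 cm, inside the shell).
All the surface charge lies outside this cylinder: Q_enc = 0, hence E = 0.

E = 0 (no enclosed charge)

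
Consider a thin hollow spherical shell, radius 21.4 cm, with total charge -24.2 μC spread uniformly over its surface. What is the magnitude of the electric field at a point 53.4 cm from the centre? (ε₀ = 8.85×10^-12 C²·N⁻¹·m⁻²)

Take a concentric spherical Gaussian surface of radius r = 53.4 cm (r > 21.4 cm).
The entire shell is enclosed: Q_enc = -2.42e-5 C.
Applying ∮E·dA = Q_enc/ε₀ with Φ = E(4πr²):
E = |Q_enc|/(4πε₀r²) = (2.42×10^-5)/(4π·8.85×10^-12·(0.534)²) = 7.63e5 N/C.

E = 7.63e5 V/m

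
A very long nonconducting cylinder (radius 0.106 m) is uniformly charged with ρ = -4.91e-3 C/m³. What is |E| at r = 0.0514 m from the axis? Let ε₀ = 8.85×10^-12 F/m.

By cylindrical symmetry E is radial; use a coaxial Gaussian cylinder of radius 0.0514 m and length L (r < R).
Enclosed charge per unit length: λ_enc = ρ·πr² = (-4.91×10^-3)π(0.0514)² = -4.075×10^-5 C/m.
By Gauss's law (flux through the curved wall only), E·2πrL = λ_enc L/ε₀.
E = |λ_enc|/(2πε₀r) = (4.075×10^-5)/(2π·8.85×10^-12·0.0514) = 1.43e7 N/C.

E = 1.43×10^7 N/C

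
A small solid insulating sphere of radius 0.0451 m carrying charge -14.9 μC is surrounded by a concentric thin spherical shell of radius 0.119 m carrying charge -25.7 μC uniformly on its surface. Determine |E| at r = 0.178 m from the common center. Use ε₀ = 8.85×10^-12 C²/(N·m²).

|E| = 1.15×10^7 N/C

Use a concentric Gaussian sphere at r = 0.178 m (r > 0.119 m, enclosing both).
Q_enc = (-14.9 μC) + (-25.7 μC) = -4.06e-5 C.
Since E is radial and uniform over the Gaussian sphere, Φ = E·4πr² = Q_enc/ε₀.
E = |Q_enc|/(4πε₀r²) = (4.06×10^-5)/(4π·8.85×10^-12·(0.178)²) = 1.15×10^7 N/C.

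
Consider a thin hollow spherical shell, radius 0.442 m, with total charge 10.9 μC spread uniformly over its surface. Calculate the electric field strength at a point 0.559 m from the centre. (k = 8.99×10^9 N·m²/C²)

Symmetry ⇒ E = E(r) r̂. Gaussian sphere of radius r = 0.559 m (r > 0.442 m).
The entire shell is enclosed: Q_enc = 1.09×10^-5 C.
By Gauss's law, ∮E·dA = E·4πr² = Q_enc/ε₀.
E = k|Q_enc|/r² = (8.99×10^9)(1.09×10^-5)/(0.559)² = 3.14e5 N/C.

E ≈ 3.14×10^5 V/m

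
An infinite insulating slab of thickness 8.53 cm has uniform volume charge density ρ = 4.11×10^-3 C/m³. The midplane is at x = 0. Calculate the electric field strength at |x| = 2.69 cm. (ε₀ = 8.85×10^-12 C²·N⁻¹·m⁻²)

E ≈ 1.25e7 N/C

By symmetry E is perpendicular to the slab. A Gaussian pillbox from −2.69 cm to +2.69 cm (face area A) lies entirely within the slab.
Q_enc = ρ·(2x)·A and flux = 2EA, so 2EA = 2ρxA/ε₀ ⇒ E = |ρ|x/ε₀.
E = (4.11×10^-3)(0.0269)/(8.85×10^-12) = 1.25×10^7 N/C.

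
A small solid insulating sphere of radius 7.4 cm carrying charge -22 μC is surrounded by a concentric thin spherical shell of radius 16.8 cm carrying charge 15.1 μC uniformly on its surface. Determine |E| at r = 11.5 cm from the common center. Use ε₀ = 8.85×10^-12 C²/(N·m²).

Use a concentric Gaussian sphere at r = 11.5 cm (between the bodies, 7.4 cm < r < 16.8 cm).
The shell at 16.8 cm lies outside the Gaussian surface, so Q_enc = -22 μC = -2.20×10^-5 C.
Applying ∮E·dA = Q_enc/ε₀ with Φ = E(4πr²):
E = |Q_enc|/(4πε₀r²) = (2.20×10^-5)/(4π·8.85×10^-12·(0.115)²) = 1.50×10^7 N/C.

|E| = 1.50×10^7 N/C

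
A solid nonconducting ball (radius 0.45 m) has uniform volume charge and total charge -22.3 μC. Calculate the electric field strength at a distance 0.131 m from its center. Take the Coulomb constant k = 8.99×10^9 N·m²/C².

E = 2.88×10^5 V/m

Take a concentric spherical Gaussian surface of radius r = 0.131 m (r < R).
For a uniform sphere the enclosed fraction is (r/R)³, so Q_enc = (-22.3 μC)(0.131/0.45)³ = -5.502×10^-7 C.
By Gauss's law, ∮E·dA = E·4πr² = Q_enc/ε₀.
E = k|Q_enc|/r² = (8.99×10^9)(5.502×10^-7)/(0.131)² = 2.88×10^5 N/C.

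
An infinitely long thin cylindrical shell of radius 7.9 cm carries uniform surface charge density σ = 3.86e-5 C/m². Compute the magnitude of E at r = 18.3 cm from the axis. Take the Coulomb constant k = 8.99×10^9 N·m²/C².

Choose a coaxial cylinder of radius r = 18.3 cm (arbitrary length L) as the Gaussian surface (r > 7.9 cm).
The whole shell is enclosed: λ_enc = σ·2πR = (3.86e-5)·2π·(0.079) = 1.916×10^-5 C/m.
By Gauss's law (flux through the curved wall only), E·2πrL = λ_enc L/ε₀.
E = 2k|λ_enc|/r = 2(8.99×10^9)(1.916e-5)/(0.183) = 1.88e6 N/C.

1.88e6 V/m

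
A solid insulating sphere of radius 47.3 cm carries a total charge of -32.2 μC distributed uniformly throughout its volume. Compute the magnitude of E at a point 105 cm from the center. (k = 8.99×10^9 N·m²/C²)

Take a concentric spherical Gaussian surface of radius r = 105 cm (r > R, so the entire charge is enclosed).
Q_enc = -32.2 μC = -3.22×10^-5 C.
Since E is radial and uniform over the Gaussian sphere, Φ = E·4πr² = Q_enc/ε₀.
E = k|Q_enc|/r² = (8.99×10^9)(3.22×10^-5)/(1.05)² = 2.63×10^5 N/C.

E = 2.63×10^5 V/m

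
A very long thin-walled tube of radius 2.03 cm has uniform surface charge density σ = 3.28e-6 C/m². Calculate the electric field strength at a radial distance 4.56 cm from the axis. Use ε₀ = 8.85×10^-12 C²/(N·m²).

By cylindrical symmetry E is radial; use a coaxial Gaussian cylinder of radius 4.56 cm and length L (r > 2.03 cm).
The whole shell is enclosed: λ_enc = σ·2πR = (3.28×10^-6)·2π·(0.0203) = 4.184e-7 C/m.
Since E is radial and uniform over the curved surface, Φ = E·2πrL = Q_enc/ε₀ = λ_enc L/ε₀.
E = |λ_enc|/(2πε₀r) = (4.184×10^-7)/(2π·8.85×10^-12·0.0456) = 1.65×10^5 N/C.

|E| ≈ 1.65e5 N/C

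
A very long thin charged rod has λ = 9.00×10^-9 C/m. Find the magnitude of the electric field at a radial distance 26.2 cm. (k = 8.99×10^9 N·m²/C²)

|E| = 618 N/C

By cylindrical symmetry E is radial; use a coaxial Gaussian cylinder of radius 26.2 cm and length L.
Q_enc = λL, so λ_enc = 9.00×10^-9 C/m.
Since E is radial and uniform over the curved surface, Φ = E·2πrL = Q_enc/ε₀ = λ_enc L/ε₀.
E = 2k|λ_enc|/r = 2(8.99×10^9)(9.00×10^-9)/(0.262) = 618 N/C.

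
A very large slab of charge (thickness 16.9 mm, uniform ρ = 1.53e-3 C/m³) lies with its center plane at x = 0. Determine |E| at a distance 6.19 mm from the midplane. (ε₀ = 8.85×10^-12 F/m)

E = 1.07e6 N/C

By symmetry E is perpendicular to the slab. A Gaussian pillbox from −6.19 mm to +6.19 mm (face area A) lies entirely within the slab.
Q_enc = ρ·(2x)·A and flux = 2EA, so 2EA = 2ρxA/ε₀ ⇒ E = |ρ|x/ε₀.
E = (1.53×10^-3)(0.00619)/(8.85×10^-12) = 1.07e6 N/C.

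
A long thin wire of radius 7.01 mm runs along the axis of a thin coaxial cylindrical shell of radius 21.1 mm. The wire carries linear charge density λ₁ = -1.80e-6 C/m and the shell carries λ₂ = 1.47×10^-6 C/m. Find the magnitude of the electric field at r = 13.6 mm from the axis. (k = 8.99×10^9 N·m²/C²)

Choose a coaxial cylinder of radius r = 13.6 mm (arbitrary length L) as the Gaussian surface (between the conductors, 7.01 mm < r < 21.1 mm).
Only the inner wire is enclosed; the outer shell contributes nothing inside itself. λ_enc = λ₁ = -1.80×10^-6 C/m.
Since E is radial and uniform over the curved surface, Φ = E·2πrL = Q_enc/ε₀ = λ_enc L/ε₀.
E = 2k|λ_enc|/r = 2(8.99×10^9)(1.80×10^-6)/(0.0136) = 2.38e6 N/C.

E ≈ 2.38×10^6 N/C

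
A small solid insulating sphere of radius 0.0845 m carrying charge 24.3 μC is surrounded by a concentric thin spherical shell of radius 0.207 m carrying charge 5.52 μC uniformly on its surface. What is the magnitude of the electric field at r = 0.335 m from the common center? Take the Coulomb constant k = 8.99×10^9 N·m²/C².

E ≈ 2.39e6 V/m

Symmetry ⇒ E = E(r) r̂. Gaussian sphere of radius r = 0.335 m (r > 0.207 m, enclosing both).
Q_enc = (24.3 μC) + (5.52 μC) = 2.982×10^-5 C.
Gauss's law: E·4πr² = Q_enc/ε₀.
E = k|Q_enc|/r² = (8.99×10^9)(2.982e-5)/(0.335)² = 2.39×10^6 N/C.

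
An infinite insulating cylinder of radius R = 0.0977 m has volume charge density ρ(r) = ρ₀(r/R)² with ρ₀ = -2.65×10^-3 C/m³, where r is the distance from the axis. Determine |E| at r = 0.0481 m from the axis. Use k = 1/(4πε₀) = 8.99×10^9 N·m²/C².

|E| = 8.73×10^5 N/C

By cylindrical symmetry E is radial; use a coaxial Gaussian cylinder of radius 0.0481 m and length L (r < R).
λ_enc = ∫₀^r ρ(r')·2πr' dr' = (2πρ₀/R²)·r^4/4 = -2.334×10^-6 C/m.
Applying ∮E·dA = Q_enc/ε₀ with the end caps contributing no flux:
E = 2k|λ_enc|/r = 2(8.99×10^9)(2.334×10^-6)/(0.0481) = 8.73×10^5 N/C.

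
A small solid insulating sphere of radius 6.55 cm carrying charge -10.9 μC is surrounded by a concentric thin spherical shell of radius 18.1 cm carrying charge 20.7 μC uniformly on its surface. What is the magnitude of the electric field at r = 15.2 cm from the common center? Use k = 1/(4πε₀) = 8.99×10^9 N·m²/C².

Use a concentric Gaussian sphere at r = 15.2 cm (between the bodies, 6.55 cm < r < 18.1 cm).
The shell at 18.1 cm lies outside the Gaussian surface, so Q_enc = -10.9 μC = -1.09×10^-5 C.
Applying ∮E·dA = Q_enc/ε₀ with Φ = E(4πr²):
E = k|Q_enc|/r² = (8.99×10^9)(1.09×10^-5)/(0.152)² = 4.24×10^6 N/C.

|E| ≈ 4.24×10^6 N/C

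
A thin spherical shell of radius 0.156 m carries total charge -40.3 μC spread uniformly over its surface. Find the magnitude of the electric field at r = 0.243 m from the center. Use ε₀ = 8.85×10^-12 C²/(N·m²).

Symmetry ⇒ E = E(r) r̂. Gaussian sphere of radius r = 0.243 m (r > 0.156 m).
The entire shell is enclosed: Q_enc = -4.03×10^-5 C.
Since E is radial and uniform over the Gaussian sphere, Φ = E·4πr² = Q_enc/ε₀.
E = |Q_enc|/(4πε₀r²) = (4.03×10^-5)/(4π·8.85×10^-12·(0.243)²) = 6.14×10^6 N/C.

6.14×10^6 V/m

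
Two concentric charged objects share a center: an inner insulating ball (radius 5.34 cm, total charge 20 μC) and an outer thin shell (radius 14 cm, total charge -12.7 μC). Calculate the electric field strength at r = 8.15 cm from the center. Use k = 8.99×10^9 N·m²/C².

2.71×10^7 V/m

Take a concentric spherical Gaussian surface of radius r = 8.15 cm (between the bodies, 5.34 cm < r < 14 cm).
Only the inner charge is enclosed; the outer shell contributes nothing inside itself. Q_enc = 20 μC = 2.00×10^-5 C.
Since E is radial and uniform over the Gaussian sphere, Φ = E·4πr² = Q_enc/ε₀.
E = k|Q_enc|/r² = (8.99×10^9)(2.00×10^-5)/(0.0815)² = 2.71e7 N/C.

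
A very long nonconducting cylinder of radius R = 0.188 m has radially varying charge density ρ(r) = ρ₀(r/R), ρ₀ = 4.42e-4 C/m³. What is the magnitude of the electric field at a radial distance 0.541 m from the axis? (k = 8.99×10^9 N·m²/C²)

|E| ≈ 1.09×10^6 V/m

Take a coaxial cylindrical Gaussian surface of radius r = 0.541 m and length L (r > R, full charge per length enclosed).
λ_enc = 2π ∫₀^R ρ₀(r'/R)^1 r' dr' = 2πρ₀R²/3 = 3.272e-5 C/m.
Gauss's law: E·2πrL = λ_enc L/ε₀.
E = 2k|λ_enc|/r = 2(8.99×10^9)(3.272×10^-5)/(0.541) = 1.09×10^6 N/C.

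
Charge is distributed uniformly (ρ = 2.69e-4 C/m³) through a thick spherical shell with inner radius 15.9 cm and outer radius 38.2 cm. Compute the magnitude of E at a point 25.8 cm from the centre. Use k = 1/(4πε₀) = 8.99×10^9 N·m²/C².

|E| ≈ 2.00×10^6 N/C

By spherical symmetry E is radial; choose a Gaussian sphere of radius r = 25.8 cm (within the shell material, 15.9 cm < r < 38.2 cm).
Only the shell between 15.9 cm and r is enclosed: Q_enc = ρ·(4π/3)(r³ − a³) = (2.69×10^-4)·(4π/3)·((0.258)³ − (0.159)³) = 1.482×10^-5 C.
Since E is radial and uniform over the Gaussian sphere, Φ = E·4πr² = Q_enc/ε₀.
E = k|Q_enc|/r² = (8.99×10^9)(1.482e-5)/(0.258)² = 2.00×10^6 N/C.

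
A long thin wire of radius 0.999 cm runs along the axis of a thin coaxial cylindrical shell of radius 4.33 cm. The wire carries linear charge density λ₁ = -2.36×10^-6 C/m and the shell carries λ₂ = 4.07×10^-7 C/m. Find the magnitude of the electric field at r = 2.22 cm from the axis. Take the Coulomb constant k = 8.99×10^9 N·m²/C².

1.91×10^6 V/m

Choose a coaxial cylinder of radius r = 2.22 cm (arbitrary length L) as the Gaussian surface (between the conductors, 0.999 cm < r < 4.33 cm).
Only the inner wire is enclosed; the outer shell contributes nothing inside itself. λ_enc = λ₁ = -2.36×10^-6 C/m.
Applying ∮E·dA = Q_enc/ε₀ with the end caps contributing no flux:
E = 2k|λ_enc|/r = 2(8.99×10^9)(2.36×10^-6)/(0.0222) = 1.91e6 N/C.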